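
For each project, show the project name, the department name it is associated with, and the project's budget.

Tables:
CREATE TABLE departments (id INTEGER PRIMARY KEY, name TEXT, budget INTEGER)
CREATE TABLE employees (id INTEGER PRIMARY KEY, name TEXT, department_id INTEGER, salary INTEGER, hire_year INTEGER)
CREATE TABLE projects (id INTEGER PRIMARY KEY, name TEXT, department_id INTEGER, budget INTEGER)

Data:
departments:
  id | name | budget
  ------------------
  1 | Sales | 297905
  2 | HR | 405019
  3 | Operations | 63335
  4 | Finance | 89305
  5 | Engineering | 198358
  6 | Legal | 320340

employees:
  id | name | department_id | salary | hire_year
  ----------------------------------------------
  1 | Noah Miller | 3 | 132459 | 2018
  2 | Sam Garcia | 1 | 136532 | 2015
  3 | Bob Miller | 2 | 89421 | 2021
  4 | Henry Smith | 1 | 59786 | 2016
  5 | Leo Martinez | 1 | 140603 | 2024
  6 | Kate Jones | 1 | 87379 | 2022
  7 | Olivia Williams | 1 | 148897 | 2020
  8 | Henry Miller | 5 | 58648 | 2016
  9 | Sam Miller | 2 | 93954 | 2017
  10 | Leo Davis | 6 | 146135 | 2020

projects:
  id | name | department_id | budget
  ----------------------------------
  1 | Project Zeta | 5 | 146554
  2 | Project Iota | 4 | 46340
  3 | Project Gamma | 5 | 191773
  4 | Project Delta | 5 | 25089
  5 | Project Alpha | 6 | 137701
SELECT c.name, p.name AS department, c.budget FROM projects c JOIN departments p ON c.department_id = p.id

Execution result:
name | department | budget
Project Zeta | Engineering | 146554
Project Iota | Finance | 46340
Project Gamma | Engineering | 191773
Project Delta | Engineering | 25089
Project Alpha | Legal | 137701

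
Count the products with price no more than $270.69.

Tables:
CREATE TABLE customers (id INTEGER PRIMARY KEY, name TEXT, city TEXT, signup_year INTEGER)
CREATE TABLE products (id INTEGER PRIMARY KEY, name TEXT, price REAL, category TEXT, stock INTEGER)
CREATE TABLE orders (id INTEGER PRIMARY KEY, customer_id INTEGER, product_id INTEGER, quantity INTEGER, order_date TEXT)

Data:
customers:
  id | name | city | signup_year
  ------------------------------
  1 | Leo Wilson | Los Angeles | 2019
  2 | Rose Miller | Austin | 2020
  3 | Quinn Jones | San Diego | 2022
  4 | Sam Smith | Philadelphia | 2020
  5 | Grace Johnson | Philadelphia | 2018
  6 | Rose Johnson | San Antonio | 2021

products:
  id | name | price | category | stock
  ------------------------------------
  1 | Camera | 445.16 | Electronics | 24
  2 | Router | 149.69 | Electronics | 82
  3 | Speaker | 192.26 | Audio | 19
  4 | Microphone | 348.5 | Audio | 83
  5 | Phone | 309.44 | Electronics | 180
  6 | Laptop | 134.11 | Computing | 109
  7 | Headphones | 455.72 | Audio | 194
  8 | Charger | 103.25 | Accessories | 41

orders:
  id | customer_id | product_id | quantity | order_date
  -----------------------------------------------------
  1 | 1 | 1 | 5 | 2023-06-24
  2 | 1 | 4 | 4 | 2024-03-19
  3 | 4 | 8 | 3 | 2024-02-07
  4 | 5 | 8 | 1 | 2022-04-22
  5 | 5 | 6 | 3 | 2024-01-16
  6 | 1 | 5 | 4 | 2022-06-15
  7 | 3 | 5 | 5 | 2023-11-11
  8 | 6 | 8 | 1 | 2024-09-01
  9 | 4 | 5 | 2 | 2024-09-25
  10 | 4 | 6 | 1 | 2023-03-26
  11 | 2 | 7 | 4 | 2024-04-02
SELECT COUNT(*) FROM products WHERE price <= 270.69

Execution result:
4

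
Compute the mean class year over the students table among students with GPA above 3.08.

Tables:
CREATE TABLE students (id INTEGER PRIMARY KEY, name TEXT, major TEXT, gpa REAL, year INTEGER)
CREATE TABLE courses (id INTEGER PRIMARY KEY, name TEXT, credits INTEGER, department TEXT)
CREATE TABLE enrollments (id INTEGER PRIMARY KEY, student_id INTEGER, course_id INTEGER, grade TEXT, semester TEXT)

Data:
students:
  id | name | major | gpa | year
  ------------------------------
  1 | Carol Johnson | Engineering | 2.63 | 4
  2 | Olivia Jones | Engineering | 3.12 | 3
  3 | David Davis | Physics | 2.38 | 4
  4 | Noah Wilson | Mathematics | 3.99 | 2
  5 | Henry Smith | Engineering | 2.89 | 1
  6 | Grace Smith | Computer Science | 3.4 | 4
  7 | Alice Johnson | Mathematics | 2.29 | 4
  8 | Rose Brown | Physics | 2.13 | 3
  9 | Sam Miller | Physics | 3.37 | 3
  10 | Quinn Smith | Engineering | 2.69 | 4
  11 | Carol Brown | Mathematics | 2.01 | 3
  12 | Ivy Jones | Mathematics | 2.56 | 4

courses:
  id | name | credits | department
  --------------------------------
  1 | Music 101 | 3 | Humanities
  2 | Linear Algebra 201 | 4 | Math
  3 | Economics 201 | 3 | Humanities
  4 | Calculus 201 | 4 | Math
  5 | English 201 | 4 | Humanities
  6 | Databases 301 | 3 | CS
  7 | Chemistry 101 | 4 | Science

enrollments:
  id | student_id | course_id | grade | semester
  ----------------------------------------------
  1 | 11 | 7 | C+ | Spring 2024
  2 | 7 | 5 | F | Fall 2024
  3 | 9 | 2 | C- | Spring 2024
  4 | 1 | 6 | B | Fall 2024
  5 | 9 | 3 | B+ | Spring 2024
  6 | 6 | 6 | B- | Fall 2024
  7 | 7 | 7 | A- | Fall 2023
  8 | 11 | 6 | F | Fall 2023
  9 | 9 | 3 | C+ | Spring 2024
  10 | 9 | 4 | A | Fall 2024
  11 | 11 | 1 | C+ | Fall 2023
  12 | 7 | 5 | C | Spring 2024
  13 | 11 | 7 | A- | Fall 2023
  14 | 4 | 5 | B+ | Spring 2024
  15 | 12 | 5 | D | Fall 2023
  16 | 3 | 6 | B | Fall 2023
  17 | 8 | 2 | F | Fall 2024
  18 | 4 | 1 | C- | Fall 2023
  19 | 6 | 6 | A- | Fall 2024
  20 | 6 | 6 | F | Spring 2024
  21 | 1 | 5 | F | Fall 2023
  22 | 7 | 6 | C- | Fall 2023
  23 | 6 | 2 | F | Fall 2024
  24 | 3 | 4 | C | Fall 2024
SELECT AVG(year) FROM students WHERE gpa > 3.08

Execution result:
3.00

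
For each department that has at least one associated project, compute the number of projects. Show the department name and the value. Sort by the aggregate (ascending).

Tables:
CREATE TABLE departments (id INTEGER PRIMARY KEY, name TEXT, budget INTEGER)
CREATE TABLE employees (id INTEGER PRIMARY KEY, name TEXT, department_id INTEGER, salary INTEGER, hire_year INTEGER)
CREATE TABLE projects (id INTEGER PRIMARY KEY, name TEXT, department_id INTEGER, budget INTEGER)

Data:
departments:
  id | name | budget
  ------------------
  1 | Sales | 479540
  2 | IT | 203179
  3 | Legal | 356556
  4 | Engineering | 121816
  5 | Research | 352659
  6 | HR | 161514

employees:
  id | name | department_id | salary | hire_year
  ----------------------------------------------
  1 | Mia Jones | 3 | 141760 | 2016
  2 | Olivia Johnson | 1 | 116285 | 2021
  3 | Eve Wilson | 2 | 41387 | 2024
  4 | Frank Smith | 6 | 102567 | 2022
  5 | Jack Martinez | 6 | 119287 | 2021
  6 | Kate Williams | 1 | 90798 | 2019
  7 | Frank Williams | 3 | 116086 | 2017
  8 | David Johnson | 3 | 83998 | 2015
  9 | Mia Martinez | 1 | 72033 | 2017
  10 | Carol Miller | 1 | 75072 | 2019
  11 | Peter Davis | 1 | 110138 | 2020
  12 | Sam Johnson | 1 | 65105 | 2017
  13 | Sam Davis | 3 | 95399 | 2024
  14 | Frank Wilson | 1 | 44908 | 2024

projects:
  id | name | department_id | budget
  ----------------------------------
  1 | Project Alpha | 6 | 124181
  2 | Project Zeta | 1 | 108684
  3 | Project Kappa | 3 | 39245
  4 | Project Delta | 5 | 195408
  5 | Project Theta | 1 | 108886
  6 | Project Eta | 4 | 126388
SELECT p.name, COUNT(*) AS n FROM projects c JOIN departments p ON c.department_id = p.id GROUP BY p.id, p.name ORDER BY n ASC

Execution result:
name | n
Legal | 1
Engineering | 1
Research | 1
HR | 1
Sales | 2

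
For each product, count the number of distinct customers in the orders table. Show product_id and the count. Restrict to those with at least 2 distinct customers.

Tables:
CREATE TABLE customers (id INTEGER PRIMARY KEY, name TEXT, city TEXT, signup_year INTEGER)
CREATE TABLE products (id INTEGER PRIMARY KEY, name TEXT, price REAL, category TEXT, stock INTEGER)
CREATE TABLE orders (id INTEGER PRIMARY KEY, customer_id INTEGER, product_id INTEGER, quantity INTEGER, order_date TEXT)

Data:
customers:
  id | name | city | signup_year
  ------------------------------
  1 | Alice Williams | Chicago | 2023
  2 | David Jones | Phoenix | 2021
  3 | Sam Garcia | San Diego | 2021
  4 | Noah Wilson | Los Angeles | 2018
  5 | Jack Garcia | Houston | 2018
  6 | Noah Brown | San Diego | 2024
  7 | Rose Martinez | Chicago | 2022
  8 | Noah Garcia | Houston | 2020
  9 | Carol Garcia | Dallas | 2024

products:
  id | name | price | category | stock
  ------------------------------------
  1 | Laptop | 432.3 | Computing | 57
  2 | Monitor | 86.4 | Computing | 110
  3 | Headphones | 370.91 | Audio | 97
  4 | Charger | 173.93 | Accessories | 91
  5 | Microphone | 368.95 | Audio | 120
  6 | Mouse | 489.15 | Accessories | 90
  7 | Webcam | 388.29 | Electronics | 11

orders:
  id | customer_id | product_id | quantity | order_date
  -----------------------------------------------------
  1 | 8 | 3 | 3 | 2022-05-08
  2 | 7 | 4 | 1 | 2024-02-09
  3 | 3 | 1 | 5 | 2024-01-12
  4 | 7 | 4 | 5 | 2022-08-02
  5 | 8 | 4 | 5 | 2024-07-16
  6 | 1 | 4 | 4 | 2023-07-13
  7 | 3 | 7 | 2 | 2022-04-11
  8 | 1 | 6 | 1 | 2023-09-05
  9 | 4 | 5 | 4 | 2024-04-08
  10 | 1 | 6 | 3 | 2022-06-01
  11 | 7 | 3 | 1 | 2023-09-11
SELECT product_id, COUNT(DISTINCT customer_id) AS distinct_customer_count FROM orders GROUP BY product_id HAVING COUNT(DISTINCT customer_id) >= 2

Execution result:
product_id | distinct_customer_count
3 | 2
4 | 3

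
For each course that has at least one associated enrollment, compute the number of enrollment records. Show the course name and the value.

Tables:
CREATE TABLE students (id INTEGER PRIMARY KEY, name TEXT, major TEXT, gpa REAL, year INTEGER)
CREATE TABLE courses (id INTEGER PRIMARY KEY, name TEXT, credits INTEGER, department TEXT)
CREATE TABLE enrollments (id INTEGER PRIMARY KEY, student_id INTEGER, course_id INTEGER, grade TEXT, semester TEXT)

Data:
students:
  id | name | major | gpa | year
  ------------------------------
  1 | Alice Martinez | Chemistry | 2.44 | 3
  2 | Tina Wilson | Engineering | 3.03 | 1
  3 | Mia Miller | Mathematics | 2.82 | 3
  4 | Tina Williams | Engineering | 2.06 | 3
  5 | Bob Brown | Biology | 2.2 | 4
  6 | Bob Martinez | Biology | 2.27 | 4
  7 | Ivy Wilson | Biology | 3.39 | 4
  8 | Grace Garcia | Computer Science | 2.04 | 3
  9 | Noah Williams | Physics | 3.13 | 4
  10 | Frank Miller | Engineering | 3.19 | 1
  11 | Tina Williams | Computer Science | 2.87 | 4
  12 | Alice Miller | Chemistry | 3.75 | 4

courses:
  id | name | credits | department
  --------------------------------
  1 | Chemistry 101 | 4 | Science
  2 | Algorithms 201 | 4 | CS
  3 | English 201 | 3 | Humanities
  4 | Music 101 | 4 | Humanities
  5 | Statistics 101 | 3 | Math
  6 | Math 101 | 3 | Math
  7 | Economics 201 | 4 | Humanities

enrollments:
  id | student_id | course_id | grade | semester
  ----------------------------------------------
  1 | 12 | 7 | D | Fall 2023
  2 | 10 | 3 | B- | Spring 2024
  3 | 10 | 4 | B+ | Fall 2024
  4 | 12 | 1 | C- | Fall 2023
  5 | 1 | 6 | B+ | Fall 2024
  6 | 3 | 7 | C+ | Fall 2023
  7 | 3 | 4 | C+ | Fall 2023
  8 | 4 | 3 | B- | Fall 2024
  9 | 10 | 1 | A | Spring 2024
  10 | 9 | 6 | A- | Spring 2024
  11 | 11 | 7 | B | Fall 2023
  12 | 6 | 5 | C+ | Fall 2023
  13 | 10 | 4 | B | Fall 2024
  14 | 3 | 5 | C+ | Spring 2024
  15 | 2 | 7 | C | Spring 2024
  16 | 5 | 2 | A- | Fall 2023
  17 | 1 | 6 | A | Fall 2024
SELECT p.name, COUNT(*) AS n FROM enrollments c JOIN courses p ON c.course_id = p.id GROUP BY p.id, p.name

Execution result:
name | n
Chemistry 101 | 2
Algorithms 201 | 1
English 201 | 2
Music 101 | 3
Statistics 101 | 2
Math 101 | 3
Economics 201 | 4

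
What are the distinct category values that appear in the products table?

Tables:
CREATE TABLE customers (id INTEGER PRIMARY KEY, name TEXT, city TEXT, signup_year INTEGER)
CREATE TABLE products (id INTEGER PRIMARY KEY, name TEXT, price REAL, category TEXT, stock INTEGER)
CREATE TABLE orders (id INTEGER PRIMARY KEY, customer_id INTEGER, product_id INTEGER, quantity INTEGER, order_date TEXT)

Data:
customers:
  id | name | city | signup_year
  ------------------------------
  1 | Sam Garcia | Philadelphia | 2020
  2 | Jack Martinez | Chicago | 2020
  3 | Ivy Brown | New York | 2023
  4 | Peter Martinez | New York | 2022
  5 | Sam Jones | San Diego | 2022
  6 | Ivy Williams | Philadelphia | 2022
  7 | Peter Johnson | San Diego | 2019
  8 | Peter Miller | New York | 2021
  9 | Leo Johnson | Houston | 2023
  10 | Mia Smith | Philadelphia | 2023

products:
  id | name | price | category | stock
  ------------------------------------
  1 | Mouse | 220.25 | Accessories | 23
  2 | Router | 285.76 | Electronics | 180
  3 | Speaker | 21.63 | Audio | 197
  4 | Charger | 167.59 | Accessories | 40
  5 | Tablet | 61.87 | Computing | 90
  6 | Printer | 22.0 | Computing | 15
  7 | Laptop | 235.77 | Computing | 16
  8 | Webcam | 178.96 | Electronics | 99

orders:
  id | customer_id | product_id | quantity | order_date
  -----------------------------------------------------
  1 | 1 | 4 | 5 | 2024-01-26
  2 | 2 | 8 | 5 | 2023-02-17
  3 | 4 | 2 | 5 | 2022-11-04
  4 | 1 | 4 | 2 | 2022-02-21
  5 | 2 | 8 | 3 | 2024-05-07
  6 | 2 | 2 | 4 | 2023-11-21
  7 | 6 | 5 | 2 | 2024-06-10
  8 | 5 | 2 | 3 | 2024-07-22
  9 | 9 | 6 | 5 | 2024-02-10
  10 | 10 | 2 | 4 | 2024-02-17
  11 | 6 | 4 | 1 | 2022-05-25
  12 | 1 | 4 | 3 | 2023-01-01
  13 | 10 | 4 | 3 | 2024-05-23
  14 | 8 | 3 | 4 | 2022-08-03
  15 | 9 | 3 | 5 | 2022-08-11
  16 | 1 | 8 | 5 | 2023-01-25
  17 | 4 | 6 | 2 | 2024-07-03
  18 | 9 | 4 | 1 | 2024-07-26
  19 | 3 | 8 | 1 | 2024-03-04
SELECT DISTINCT category FROM products

Execution result:
category
Accessories
Electronics
Audio
Computing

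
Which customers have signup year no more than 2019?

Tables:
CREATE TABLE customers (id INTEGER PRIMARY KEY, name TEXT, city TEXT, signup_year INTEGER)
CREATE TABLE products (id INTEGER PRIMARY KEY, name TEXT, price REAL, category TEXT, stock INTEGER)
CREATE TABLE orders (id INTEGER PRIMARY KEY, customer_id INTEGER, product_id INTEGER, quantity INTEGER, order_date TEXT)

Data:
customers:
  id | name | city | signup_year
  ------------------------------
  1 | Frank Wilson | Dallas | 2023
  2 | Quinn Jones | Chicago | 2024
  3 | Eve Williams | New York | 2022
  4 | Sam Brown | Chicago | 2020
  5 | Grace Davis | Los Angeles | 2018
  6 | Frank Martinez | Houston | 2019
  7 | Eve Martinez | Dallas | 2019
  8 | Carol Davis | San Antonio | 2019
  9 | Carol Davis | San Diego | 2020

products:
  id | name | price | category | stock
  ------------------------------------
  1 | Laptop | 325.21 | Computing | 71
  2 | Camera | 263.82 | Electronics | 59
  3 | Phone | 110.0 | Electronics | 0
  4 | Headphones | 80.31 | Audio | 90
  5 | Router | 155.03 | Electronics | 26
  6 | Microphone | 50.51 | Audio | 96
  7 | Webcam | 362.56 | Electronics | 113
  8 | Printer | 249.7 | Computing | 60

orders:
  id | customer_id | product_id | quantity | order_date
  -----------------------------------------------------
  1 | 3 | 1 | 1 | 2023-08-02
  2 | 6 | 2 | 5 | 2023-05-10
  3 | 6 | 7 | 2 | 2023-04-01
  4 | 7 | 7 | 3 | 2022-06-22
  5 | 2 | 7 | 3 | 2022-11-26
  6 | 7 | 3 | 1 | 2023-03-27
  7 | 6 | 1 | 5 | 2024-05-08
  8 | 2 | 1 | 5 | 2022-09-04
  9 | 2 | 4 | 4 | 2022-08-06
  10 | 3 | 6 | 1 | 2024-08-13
SELECT name, signup_year FROM customers WHERE signup_year <= 2019

Execution result:
name | signup_year
Grace Davis | 2018
Frank Martinez | 2019
Eve Martinez | 2019
Carol Davis | 2019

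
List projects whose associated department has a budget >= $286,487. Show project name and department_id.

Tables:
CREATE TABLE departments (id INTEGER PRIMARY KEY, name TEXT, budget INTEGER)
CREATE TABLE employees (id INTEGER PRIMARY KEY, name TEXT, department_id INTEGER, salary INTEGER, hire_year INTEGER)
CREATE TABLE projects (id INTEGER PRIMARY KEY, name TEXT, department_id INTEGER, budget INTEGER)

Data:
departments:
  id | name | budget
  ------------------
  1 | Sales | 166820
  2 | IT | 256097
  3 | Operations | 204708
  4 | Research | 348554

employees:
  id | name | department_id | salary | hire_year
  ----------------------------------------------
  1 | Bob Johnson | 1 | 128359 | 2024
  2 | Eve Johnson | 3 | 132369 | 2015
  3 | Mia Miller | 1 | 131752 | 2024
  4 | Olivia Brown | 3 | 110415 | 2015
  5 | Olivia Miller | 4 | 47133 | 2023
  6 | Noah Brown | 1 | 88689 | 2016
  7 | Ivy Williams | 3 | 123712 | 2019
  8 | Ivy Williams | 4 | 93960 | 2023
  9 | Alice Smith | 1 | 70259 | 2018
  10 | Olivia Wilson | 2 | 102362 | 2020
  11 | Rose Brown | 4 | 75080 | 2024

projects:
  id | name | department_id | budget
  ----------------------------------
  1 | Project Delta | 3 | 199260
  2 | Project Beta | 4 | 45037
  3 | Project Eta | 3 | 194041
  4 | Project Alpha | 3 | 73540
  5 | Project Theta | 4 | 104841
SELECT name, department_id FROM projects WHERE department_id IN (SELECT id FROM departments WHERE budget >= 286487)

Execution result:
name | department_id
Project Beta | 4
Project Theta | 4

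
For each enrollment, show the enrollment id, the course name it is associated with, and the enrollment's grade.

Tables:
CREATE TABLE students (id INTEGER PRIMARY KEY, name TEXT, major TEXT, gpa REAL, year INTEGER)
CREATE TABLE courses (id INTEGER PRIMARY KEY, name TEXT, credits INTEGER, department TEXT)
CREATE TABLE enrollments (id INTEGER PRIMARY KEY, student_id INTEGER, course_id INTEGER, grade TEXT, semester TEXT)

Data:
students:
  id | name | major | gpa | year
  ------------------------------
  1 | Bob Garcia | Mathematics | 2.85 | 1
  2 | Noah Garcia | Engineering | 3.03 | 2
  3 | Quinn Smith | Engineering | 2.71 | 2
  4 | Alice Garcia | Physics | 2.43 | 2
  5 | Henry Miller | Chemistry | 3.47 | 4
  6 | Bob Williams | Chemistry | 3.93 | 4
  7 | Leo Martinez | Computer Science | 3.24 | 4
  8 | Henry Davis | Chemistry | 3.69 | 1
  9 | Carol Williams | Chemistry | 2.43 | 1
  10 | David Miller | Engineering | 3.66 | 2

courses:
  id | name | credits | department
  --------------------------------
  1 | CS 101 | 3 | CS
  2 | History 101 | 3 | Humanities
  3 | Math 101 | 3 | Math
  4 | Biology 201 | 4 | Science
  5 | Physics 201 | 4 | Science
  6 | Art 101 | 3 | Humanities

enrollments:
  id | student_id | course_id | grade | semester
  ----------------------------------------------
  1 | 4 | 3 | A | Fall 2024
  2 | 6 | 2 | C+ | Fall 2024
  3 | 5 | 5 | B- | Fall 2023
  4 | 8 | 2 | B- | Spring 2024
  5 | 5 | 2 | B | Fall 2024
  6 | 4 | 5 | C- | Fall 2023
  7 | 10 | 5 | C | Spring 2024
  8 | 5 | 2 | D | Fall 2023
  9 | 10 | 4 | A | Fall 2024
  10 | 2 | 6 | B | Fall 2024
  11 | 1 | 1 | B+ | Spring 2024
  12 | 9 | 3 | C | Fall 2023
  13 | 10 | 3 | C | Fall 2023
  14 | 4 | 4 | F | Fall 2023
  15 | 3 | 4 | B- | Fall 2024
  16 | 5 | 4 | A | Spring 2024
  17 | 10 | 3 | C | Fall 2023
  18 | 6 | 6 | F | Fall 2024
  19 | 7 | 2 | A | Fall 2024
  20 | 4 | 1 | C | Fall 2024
SELECT c.id, p.name AS course, c.grade FROM enrollments c JOIN courses p ON c.course_id = p.id

Execution result:
id | course | grade
1 | Math 101 | A
2 | History 101 | C+
3 | Physics 201 | B-
4 | History 101 | B-
5 | History 101 | B
6 | Physics 201 | C-
7 | Physics 201 | C
8 | History 101 | D
9 | Biology 201 | A
10 | Art 101 | B
11 | CS 101 | B+
12 | Math 101 | C
13 | Math 101 | C
14 | Biology 201 | F
15 | Biology 201 | B-
16 | Biology 201 | A
17 | Math 101 | C
18 | Art 101 | F
19 | History 101 | A
20 | CS 101 | C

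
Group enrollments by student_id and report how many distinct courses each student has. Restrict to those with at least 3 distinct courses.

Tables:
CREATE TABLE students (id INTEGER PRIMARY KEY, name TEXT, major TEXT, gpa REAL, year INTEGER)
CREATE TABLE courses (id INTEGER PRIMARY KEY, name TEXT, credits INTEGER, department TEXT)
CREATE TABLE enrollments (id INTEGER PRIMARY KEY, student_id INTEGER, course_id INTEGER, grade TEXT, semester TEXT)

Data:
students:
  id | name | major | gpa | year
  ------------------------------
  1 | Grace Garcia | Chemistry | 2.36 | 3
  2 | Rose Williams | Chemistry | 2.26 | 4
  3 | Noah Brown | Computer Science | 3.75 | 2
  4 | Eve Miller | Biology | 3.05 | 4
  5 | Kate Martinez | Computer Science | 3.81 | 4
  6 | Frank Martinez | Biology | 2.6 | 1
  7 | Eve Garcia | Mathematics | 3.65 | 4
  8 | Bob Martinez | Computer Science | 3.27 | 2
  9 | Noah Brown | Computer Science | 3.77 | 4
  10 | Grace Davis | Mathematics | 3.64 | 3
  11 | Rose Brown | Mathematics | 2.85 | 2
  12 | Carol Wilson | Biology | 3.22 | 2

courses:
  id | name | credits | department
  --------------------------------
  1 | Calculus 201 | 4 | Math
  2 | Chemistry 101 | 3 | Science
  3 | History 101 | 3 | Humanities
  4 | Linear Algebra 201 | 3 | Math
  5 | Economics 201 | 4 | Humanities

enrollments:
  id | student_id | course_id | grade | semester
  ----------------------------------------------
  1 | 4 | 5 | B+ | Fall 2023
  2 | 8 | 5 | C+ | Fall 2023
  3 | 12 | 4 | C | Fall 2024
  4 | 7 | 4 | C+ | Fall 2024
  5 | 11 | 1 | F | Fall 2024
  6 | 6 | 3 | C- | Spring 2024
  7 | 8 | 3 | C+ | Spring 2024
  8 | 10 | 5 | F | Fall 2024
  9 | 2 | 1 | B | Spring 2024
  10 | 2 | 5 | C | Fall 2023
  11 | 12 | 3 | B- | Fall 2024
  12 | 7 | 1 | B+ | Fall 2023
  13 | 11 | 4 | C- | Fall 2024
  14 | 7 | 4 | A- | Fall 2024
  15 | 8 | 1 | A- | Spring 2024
SELECT student_id, COUNT(DISTINCT course_id) AS distinct_course_count FROM enrollments GROUP BY student_id HAVING COUNT(DISTINCT course_id) >= 3

Execution result:
student_id | distinct_course_count
8 | 3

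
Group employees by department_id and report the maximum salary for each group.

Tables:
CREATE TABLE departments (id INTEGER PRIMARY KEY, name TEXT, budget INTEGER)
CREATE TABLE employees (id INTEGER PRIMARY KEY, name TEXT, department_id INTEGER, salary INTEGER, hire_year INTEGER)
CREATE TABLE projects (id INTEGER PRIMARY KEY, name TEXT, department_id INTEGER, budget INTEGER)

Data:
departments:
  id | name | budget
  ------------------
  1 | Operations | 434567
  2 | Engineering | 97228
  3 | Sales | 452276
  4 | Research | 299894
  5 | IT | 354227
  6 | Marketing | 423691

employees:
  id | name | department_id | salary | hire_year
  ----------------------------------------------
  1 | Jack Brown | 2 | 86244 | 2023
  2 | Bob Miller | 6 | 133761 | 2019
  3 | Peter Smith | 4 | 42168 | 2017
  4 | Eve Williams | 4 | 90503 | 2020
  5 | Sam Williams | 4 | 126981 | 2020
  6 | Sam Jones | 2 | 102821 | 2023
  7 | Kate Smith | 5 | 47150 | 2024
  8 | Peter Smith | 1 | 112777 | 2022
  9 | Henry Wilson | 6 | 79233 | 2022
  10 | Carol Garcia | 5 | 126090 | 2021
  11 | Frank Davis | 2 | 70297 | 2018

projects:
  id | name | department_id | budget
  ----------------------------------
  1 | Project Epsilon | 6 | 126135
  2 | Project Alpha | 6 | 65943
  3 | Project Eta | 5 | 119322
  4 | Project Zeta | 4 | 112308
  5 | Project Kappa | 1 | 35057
SELECT department_id, MAX(salary) AS max_salary FROM employees GROUP BY department_id

Execution result:
department_id | max_salary
1 | 112777
2 | 102821
4 | 126981
5 | 126090
6 | 133761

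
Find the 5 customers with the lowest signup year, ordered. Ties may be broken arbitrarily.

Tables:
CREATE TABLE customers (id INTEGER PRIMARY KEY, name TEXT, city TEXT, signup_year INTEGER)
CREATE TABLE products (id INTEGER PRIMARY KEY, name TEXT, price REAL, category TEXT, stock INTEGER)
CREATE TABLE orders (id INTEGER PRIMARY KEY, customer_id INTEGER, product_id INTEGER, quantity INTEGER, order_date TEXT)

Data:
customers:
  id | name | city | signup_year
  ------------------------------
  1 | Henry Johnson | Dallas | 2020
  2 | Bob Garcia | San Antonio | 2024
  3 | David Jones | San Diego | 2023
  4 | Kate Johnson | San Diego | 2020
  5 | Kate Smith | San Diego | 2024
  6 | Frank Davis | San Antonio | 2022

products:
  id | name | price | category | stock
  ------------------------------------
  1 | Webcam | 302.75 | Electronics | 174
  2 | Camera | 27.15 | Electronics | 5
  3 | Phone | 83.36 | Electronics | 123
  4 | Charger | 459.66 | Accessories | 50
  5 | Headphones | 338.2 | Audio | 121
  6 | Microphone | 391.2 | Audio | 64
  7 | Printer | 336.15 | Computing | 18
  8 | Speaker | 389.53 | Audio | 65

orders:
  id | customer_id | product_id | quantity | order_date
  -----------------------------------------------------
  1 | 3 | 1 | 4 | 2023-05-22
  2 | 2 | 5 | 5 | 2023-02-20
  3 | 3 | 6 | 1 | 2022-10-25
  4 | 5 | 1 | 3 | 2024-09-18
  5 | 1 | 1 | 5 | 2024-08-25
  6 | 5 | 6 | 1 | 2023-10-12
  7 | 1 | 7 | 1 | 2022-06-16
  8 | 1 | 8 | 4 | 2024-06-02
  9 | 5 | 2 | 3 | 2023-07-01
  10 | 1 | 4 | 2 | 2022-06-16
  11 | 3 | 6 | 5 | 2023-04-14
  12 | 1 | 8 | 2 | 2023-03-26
SELECT name, signup_year FROM customers ORDER BY signup_year ASC LIMIT 5

Execution result:
name | signup_year
Henry Johnson | 2020
Kate Johnson | 2020
Frank Davis | 2022
David Jones | 2023
Bob Garcia | 2024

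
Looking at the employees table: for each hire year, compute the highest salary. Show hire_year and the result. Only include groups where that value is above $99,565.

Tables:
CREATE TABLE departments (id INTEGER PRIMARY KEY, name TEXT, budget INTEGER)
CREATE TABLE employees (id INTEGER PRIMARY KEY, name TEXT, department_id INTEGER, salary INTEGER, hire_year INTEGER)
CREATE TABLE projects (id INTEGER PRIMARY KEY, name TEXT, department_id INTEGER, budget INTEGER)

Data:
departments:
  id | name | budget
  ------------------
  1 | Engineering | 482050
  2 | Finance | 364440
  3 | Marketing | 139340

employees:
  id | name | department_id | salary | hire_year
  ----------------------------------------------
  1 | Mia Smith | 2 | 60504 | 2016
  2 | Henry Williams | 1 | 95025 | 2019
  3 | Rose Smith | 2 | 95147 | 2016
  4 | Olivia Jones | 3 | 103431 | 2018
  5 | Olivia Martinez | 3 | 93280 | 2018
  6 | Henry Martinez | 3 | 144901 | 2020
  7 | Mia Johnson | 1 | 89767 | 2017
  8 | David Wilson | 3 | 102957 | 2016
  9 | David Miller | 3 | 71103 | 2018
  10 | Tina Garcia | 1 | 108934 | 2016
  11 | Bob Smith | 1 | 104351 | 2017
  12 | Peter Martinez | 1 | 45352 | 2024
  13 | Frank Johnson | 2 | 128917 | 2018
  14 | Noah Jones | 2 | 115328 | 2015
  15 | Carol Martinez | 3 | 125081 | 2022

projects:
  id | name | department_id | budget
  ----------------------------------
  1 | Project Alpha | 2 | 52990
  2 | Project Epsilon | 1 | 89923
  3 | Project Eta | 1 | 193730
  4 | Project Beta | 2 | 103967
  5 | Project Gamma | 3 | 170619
SELECT hire_year, MAX(salary) AS max_salary FROM employees GROUP BY hire_year HAVING MAX(salary) > 99565

Execution result:
hire_year | max_salary
2015 | 115328
2016 | 108934
2017 | 104351
2018 | 128917
2020 | 144901
2022 | 125081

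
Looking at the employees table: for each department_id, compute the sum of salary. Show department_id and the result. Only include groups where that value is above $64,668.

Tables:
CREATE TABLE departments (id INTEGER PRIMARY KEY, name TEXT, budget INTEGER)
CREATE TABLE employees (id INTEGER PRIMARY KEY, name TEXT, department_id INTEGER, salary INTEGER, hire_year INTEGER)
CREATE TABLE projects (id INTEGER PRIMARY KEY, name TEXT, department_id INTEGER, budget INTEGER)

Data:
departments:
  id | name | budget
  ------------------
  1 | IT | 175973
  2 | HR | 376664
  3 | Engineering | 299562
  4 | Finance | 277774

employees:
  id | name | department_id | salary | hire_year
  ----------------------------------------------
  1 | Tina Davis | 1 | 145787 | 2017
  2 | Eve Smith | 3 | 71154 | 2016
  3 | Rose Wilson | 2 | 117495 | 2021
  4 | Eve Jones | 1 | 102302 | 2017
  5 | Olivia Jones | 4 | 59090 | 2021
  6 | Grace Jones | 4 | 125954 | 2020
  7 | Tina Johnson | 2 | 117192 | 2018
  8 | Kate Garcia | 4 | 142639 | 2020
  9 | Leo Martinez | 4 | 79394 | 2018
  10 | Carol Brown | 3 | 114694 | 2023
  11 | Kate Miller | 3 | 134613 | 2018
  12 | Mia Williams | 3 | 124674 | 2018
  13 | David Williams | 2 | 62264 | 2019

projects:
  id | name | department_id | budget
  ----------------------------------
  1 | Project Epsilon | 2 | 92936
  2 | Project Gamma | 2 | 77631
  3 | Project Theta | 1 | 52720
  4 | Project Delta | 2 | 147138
SELECT department_id, SUM(salary) AS sum_salary FROM employees GROUP BY department_id HAVING SUM(salary) > 64668

Execution result:
department_id | sum_salary
1 | 248089
2 | 296951
3 | 445135
4 | 407077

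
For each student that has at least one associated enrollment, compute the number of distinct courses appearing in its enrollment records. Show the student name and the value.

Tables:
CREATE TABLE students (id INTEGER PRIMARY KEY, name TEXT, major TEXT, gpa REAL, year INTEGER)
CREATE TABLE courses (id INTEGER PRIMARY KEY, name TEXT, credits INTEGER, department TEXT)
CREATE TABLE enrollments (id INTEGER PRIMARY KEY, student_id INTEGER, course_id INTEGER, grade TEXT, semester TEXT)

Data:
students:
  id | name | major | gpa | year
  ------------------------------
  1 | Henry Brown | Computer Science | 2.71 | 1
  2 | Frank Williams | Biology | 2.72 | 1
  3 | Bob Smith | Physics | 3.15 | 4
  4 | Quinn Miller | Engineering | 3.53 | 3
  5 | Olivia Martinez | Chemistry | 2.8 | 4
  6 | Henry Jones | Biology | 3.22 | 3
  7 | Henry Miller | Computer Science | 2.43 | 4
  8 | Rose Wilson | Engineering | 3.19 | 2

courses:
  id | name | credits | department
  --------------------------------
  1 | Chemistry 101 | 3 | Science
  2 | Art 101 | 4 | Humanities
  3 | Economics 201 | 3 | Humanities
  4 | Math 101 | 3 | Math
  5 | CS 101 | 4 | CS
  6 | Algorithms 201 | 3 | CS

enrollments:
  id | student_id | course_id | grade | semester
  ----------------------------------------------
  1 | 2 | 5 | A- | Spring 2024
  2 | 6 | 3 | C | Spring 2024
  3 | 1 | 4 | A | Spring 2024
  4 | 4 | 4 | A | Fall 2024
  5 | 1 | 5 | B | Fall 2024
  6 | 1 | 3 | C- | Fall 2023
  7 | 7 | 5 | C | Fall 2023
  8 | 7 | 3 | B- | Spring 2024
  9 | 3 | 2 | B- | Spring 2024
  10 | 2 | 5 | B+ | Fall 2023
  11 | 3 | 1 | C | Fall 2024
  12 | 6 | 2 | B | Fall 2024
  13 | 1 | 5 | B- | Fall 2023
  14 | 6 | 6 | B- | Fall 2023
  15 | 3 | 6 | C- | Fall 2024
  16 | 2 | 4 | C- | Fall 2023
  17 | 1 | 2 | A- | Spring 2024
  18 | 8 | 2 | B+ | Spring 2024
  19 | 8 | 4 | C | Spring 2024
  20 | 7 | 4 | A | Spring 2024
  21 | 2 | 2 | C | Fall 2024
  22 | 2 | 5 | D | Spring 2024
SELECT p.name, COUNT(DISTINCT c.course_id) AS distinct_course_count FROM enrollments c JOIN students p ON c.student_id = p.id GROUP BY p.id, p.name

Execution result:
name | distinct_course_count
Henry Brown | 4
Frank Williams | 3
Bob Smith | 3
Quinn Miller | 1
Henry Jones | 3
Henry Miller | 3
Rose Wilson | 2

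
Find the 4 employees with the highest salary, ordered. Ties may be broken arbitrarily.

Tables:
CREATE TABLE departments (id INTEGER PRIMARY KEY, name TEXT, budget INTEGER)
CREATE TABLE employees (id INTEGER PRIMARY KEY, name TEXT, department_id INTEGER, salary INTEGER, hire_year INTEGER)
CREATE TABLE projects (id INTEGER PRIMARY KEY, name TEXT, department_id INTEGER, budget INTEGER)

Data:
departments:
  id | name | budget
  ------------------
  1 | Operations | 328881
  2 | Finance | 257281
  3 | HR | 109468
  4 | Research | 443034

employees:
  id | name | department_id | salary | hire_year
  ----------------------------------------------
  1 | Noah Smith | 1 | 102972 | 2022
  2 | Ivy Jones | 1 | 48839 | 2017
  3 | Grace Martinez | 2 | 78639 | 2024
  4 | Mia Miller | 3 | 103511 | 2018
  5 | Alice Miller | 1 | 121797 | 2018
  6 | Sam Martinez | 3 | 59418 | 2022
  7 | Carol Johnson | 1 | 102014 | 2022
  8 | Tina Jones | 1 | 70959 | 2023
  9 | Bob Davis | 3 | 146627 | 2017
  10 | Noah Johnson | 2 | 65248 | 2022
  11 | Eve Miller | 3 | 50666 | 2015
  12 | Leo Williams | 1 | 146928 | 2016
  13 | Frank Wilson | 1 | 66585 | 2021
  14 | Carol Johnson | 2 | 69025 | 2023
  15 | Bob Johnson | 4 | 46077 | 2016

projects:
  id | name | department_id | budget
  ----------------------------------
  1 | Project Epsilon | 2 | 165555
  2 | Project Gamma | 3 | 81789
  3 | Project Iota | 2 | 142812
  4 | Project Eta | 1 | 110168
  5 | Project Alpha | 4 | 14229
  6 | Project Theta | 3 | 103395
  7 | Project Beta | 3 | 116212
SELECT name, salary FROM employees ORDER BY salary DESC LIMIT 4

Execution result:
name | salary
Leo Williams | 146928
Bob Davis | 146627
Alice Miller | 121797
Mia Miller | 103511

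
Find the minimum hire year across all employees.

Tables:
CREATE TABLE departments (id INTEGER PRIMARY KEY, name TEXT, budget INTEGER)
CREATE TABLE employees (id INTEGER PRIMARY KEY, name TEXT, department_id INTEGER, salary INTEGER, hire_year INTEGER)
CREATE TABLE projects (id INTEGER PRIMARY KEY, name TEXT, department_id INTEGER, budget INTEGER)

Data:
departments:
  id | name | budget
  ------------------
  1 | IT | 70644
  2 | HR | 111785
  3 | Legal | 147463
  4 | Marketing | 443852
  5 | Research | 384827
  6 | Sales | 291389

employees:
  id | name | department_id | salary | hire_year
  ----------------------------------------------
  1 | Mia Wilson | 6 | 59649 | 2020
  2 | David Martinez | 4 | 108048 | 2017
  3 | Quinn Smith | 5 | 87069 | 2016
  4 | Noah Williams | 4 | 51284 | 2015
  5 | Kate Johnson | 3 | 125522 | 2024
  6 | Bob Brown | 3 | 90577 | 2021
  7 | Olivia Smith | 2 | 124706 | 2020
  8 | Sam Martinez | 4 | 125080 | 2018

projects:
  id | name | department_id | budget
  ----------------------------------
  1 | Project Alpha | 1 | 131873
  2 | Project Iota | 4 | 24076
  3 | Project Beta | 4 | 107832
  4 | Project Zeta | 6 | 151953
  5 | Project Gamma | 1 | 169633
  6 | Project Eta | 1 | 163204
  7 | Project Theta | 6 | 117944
SELECT MIN(hire_year) FROM employees

Execution result:
2015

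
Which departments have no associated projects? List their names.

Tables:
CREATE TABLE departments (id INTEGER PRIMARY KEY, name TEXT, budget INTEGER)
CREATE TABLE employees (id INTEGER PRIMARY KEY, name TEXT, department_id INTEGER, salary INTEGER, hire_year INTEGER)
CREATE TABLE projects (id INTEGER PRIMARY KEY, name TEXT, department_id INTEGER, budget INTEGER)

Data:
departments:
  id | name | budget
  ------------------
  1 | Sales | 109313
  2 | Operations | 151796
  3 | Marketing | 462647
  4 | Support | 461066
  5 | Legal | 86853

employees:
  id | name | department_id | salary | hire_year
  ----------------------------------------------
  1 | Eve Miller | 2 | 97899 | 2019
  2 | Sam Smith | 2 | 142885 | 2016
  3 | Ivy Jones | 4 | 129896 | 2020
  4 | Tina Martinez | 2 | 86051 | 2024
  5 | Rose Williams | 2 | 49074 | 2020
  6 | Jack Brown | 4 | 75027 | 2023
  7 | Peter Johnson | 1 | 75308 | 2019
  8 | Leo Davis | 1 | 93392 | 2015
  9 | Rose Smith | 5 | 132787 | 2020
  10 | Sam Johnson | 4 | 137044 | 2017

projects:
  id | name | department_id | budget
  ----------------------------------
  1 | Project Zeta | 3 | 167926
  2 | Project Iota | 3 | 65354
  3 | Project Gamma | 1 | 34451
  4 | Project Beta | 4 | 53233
SELECT p.name FROM departments p LEFT JOIN projects c ON c.department_id = p.id WHERE c.id IS NULL

Execution result:
name
Operations
Legal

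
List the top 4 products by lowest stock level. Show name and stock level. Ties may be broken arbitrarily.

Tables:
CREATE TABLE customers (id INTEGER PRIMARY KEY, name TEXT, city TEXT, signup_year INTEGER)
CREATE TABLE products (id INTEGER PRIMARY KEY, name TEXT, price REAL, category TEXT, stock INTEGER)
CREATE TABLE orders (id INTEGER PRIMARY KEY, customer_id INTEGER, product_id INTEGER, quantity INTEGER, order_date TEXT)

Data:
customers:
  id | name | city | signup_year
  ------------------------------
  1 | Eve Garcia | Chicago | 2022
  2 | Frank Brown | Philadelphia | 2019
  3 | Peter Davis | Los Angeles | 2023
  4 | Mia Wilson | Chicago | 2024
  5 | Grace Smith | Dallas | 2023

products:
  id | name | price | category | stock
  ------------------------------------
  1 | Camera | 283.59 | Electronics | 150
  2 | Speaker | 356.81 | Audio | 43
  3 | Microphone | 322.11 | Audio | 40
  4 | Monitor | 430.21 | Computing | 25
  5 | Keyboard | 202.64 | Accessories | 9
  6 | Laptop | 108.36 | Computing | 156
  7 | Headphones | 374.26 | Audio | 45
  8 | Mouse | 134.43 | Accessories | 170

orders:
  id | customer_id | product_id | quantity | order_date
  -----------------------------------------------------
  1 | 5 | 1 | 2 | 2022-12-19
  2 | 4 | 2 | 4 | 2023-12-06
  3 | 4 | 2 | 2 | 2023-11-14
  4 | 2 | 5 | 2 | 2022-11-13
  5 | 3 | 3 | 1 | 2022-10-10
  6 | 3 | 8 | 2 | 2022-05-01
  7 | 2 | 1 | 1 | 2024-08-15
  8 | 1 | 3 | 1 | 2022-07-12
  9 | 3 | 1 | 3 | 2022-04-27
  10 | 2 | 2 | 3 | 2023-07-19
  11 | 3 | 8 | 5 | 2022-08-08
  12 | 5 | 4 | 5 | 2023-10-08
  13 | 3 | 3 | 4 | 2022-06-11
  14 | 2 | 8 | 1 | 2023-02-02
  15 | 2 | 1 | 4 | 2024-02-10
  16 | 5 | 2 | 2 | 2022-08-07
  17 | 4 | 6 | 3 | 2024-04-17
SELECT name, stock FROM products ORDER BY stock ASC LIMIT 4

Execution result:
name | stock
Keyboard | 9
Monitor | 25
Microphone | 40
Speaker | 43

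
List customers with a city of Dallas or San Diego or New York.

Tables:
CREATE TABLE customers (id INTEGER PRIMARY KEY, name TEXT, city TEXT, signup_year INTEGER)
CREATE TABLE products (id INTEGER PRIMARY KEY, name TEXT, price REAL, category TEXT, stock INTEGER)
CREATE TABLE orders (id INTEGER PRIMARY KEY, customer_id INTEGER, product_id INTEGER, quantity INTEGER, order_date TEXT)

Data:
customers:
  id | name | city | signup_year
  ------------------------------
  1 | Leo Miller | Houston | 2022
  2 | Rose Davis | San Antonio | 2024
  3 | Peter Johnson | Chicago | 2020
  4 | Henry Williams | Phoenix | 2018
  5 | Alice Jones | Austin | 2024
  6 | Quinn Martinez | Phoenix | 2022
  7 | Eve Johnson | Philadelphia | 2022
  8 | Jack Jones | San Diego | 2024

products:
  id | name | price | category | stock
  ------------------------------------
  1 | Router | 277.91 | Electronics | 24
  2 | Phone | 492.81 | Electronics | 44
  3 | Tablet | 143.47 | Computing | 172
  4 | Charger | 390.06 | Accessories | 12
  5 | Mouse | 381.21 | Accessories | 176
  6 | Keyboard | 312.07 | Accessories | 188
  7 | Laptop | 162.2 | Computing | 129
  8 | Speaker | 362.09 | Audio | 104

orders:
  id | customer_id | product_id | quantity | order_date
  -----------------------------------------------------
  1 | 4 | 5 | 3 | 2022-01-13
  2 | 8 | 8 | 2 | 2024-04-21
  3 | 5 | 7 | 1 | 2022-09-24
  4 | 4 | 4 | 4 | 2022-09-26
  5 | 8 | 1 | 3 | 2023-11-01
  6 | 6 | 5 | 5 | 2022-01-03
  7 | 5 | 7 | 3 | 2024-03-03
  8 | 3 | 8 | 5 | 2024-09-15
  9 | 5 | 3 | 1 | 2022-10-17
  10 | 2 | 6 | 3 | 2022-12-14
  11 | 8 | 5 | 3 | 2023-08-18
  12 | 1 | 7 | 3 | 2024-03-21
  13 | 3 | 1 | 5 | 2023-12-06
SELECT name, city FROM customers WHERE city IN ('Dallas', 'San Diego', 'New York')

Execution result:
name | city
Jack Jones | San Diego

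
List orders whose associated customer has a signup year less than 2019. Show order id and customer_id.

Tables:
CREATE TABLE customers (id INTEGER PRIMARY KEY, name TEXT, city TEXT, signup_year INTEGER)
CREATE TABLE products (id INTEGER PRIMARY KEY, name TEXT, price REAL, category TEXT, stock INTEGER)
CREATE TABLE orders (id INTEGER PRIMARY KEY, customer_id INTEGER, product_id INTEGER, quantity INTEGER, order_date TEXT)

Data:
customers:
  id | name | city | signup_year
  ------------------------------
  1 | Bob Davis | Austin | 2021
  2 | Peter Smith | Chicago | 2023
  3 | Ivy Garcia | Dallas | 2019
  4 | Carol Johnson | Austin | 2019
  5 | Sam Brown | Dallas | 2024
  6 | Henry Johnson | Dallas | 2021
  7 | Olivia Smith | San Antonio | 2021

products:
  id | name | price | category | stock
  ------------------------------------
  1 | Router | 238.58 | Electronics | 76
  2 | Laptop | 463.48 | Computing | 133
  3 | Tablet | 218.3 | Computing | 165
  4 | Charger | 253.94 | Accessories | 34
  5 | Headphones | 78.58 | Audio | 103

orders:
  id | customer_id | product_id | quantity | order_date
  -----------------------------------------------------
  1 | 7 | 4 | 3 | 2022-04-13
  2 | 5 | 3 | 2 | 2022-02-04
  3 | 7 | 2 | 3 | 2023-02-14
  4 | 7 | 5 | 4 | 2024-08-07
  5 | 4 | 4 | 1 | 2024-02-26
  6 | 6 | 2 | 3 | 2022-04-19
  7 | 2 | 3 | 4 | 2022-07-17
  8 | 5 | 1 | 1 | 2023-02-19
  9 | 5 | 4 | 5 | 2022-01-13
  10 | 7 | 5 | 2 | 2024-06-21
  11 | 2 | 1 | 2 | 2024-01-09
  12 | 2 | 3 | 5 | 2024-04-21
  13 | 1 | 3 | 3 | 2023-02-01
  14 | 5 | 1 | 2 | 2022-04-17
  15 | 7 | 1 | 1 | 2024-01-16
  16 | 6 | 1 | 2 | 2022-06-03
SELECT id, customer_id FROM orders WHERE customer_id IN (SELECT id FROM customers WHERE signup_year < 2019)

Execution result:
(no rows)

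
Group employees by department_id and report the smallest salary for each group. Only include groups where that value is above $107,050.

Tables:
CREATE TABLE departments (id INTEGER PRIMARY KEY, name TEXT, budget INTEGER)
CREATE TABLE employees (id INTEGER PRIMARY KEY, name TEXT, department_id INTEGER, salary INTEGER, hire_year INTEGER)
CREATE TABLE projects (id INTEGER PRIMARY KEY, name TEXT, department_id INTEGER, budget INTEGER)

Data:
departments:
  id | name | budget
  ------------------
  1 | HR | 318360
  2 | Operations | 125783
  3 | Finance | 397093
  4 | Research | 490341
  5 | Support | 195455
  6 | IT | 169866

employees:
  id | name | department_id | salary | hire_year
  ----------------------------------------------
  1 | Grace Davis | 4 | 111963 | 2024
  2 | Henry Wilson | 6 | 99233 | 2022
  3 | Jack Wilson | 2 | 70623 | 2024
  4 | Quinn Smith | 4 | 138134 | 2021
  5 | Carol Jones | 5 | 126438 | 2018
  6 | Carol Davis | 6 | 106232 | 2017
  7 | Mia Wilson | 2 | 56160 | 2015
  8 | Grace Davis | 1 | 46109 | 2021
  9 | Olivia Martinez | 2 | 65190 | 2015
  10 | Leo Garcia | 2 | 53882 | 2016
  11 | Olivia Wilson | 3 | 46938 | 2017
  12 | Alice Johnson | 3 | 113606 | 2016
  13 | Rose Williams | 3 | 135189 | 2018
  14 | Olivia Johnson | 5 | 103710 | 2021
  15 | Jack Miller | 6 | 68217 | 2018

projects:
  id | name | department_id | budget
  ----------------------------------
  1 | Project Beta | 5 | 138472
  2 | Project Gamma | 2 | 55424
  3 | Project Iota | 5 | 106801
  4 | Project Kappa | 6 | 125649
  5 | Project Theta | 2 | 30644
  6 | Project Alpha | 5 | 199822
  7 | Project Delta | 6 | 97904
SELECT department_id, MIN(salary) AS min_salary FROM employees GROUP BY department_id HAVING MIN(salary) > 107050

Execution result:
department_id | min_salary
4 | 111963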